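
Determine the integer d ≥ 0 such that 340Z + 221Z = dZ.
(340, 221) = (17); d = 17

In the PID Z, (a, b) is generated by gcd(a, b). Compute gcd(340, 221) with the extended Euclidean algorithm, tracking rows (r, s, t) with s·340 + t·221 = r:
  row A: (340, 1, 0)   [1·340 + 0·221 = 340]
  row B: (221, 0, 1)   [0·340 + 1·221 = 221]
  340 = 1·221 + 119   → row C = row A − 1·row B = (119, 1, −1)   [check: 1·340 − 1·221 = 119]
  221 = 1·119 + 102   → row D = row B − 1·row C = (102, −1, 2)   [check: −1·340 + 2·221 = 102]
  119 = 1·102 + 17   → row E = row C − 1·row D = (17, 2, −3)   [check: 2·340 − 3·221 = 17]
  102 = 6·17 + 0   → remainder 0, stop. gcd = 17 (last nonzero row E).
So gcd(340, 221) = 17, with Bézout identity 2·340 − 3·221 = 17. Containment (⊇): the Bézout identity exhibits 17 as an element of (340, 221), giving (17) ⊆ (340, 221). Containment (⊆): since 17 | 340 and 17 | 221 (340 = 17·20, 221 = 17·13), every Z-linear combination of 340 and 221 is divisible by 17, so (340, 221) ⊆ (17). Therefore (340, 221) = (17), d = 17.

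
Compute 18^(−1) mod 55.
18^(−1) ≡ 52 (mod 55)

Apply the extended Euclidean algorithm to (55, 18), tracking rows (r, s, t) with s·55 + t·18 = r. Each division r_prev = q·r_cur + r_new produces the new row as (previous row) − q·(current row):
  row A: (55, 1, 0)   [1·55 + 0·18 = 55]
  row B: (18, 0, 1)   [0·55 + 1·18 = 18]
  55 = 3·18 + 1   → row C = row A − 3·row B = (1, 1, −3)   [check: 1·55 − 3·18 = 1]
  18 = 18·1 + 0   → remainder 0, stop. gcd = 1 (last nonzero row C).
The gcd is 1, so 18 is invertible mod 55. The last nonzero row gives 1·55 − 3·18 = 1, so t = −3. So 18^(−1) ≡ −3 ≡ 52 (mod 55). Verify: 18 · 52 = 936 ≡ 1 (mod 55). ✓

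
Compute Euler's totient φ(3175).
φ is multiplicative, with φ(p^e) = p^e − p^(e−1). Factorise 3175 = 5^2 · 127. Then
  φ(3175) = (5^2 − 5^1) · (127 − 1) = 20 · 126 = 2520.

Final answer: φ(3175) = 2520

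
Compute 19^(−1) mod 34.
19^(−1) ≡ 9 (mod 34)

Apply the extended Euclidean algorithm to (34, 19), tracking rows (r, s, t) with s·34 + t·19 = r. Each division r_prev = q·r_cur + r_new produces the new row as (previous row) − q·(current row):
  row A: (34, 1, 0)   [1·34 + 0·19 = 34]
  row B: (19, 0, 1)   [0·34 + 1·19 = 19]
  34 = 1·19 + 15   → row C = row A − 1·row B = (15, 1, −1)   [check: 1·34 − 1·19 = 15]
  19 = 1·15 + 4   → row D = row B − 1·row C = (4, −1, 2)   [check: −1·34 + 2·19 = 4]
  15 = 3·4 + 3   → row E = row C − 3·row D = (3, 4, −7)   [check: 4·34 − 7·19 = 3]
  4 = 1·3 + 1   → row F = row D − 1·row E = (1, −5, 9)   [check: −5·34 + 9·19 = 1]
  3 = 3·1 + 0   → remainder 0, stop. gcd = 1 (last nonzero row F).
The gcd is 1, so 19 is invertible mod 34. The last nonzero row gives −5·34 + 9·19 = 1, so t = 9. So 19^(−1) ≡ 9 (mod 34). Verify: 19 · 9 = 171 ≡ 1 (mod 34). ✓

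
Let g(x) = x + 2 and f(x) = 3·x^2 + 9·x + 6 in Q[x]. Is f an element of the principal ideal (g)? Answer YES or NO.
YES

In Q[x] the ideal (g) consists of all multiples of g, so f ∈ (g) iff g | f, i.e. iff the remainder of f on division by g is 0. Divide f by g (g is monic, so eliminate the leading term of the running remainder at each step):
  leading term 3·x^2: subtract (3·x)·g(x) = 3·x^2 + 6·x, leaving 3·x + 6
  leading term 3·x: subtract (3)·g(x) = 3·x + 6, leaving 0
The remainder is 0, so f(x) = g(x) · h(x) with h(x) = 3·x + 3. Hence g | f, i.e. f ∈ (g).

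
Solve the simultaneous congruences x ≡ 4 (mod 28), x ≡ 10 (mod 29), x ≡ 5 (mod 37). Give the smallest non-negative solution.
The moduli 28, 29, 37 are pairwise coprime, so by the CRT there is a unique solution mod 28·29·37 = 30044.
Solve by successive substitution. Start with x ≡ 4 (mod 28).
  Combine with x ≡ 10 (mod 29): write x = 4 + 28·t and require 4 + 28·t ≡ 10 (mod 29), i.e. 28·t ≡ 10 − 4 ≡ 6 (mod 29). Since 28^(−1) ≡ 28 (mod 29), t ≡ 28·6 ≡ 23 (mod 29). So x ≡ 4 + 28·23 = 648 (mod 812).
  Combine with x ≡ 5 (mod 37): write x = 648 + 812·t and require 648 + 812·t ≡ 5 (mod 37), i.e. 812·t ≡ 5 − 648 ≡ 23 (mod 37). Since 812^(−1) ≡ 18 (mod 37) (812 ≡ 35 (mod 37)), t ≡ 18·23 ≡ 7 (mod 37). So x ≡ 648 + 812·7 = 6332 (mod 30044).
Unique solution in [0, 30044): x = 6332.

Final answer: x ≡ 6332 (mod 30044); the representative in [0, 30044) is 6332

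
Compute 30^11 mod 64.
0

Use repeated squaring. Binary(11) = 1011. Walk through the bits of the exponent 11 left-to-right: at each bit after the leading one, square the running value, then multiply by 30 if the bit is 1 (always reducing mod 64):
  bit 1 = 1 (leading): start with 30.
  bit 2 = 0: square 30^2 = 900 ≡ 4 (mod 64).
  bit 3 = 1: square 4^2 = 16; bit is 1, so multiply 16·30 = 480 ≡ 32 (mod 64).
  bit 4 = 1: square 32^2 = 1024 ≡ 0; bit is 1, so multiply 0·30 = 0 (mod 64).
Final value: 30^11 ≡ 0 (mod 64).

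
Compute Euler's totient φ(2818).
φ(2818) = 1408

φ is multiplicative, with φ(p^e) = p^e − p^(e−1). Factorise 2818 = 2 · 1409. Then
  φ(2818) = (2 − 1) · (1409 − 1) = 1 · 1408 = 1408.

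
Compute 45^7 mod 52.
Use repeated squaring. Binary(7) = 111. Walk through the bits of the exponent 7 left-to-right: at each bit after the leading one, square the running value, then multiply by 45 if the bit is 1 (always reducing mod 52):
  bit 1 = 1 (leading): start with 45.
  bit 2 = 1: square 45^2 = 2025 ≡ 49; bit is 1, so multiply 49·45 = 2205 ≡ 21 (mod 52).
  bit 3 = 1: square 21^2 = 441 ≡ 25; bit is 1, so multiply 25·45 = 1125 ≡ 33 (mod 52).
Final value: 45^7 ≡ 33 (mod 52).

Final answer: 33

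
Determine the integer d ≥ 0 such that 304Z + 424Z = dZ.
In the PID Z, (a, b) is generated by gcd(a, b). Compute gcd(424, 304) with the extended Euclidean algorithm, tracking rows (r, s, t) with s·424 + t·304 = r:
  row A: (424, 1, 0)   [1·424 + 0·304 = 424]
  row B: (304, 0, 1)   [0·424 + 1·304 = 304]
  424 = 1·304 + 120   → row C = row A − 1·row B = (120, 1, −1)   [check: 1·424 − 1·304 = 120]
  304 = 2·120 + 64   → row D = row B − 2·row C = (64, −2, 3)   [check: −2·424 + 3·304 = 64]
  120 = 1·64 + 56   → row E = row C − 1·row D = (56, 3, −4)   [check: 3·424 − 4·304 = 56]
  64 = 1·56 + 8   → row F = row D − 1·row E = (8, −5, 7)   [check: −5·424 + 7·304 = 8]
  56 = 7·8 + 0   → remainder 0, stop. gcd = 8 (last nonzero row F).
So gcd(304, 424) = 8, with Bézout identity −5·424 + 7·304 = 8. Containment (⊇): the Bézout identity exhibits 8 as an element of (304, 424), giving (8) ⊆ (304, 424). Containment (⊆): since 8 | 304 and 8 | 424 (304 = 8·38, 424 = 8·53), every Z-linear combination of 304 and 424 is divisible by 8, so (304, 424) ⊆ (8). Therefore (304, 424) = (8), d = 8.

Final answer: (304, 424) = (8); d = 8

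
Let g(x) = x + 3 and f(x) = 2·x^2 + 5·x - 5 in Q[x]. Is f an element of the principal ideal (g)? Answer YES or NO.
In Q[x] the ideal (g) consists of all multiples of g, so f ∈ (g) iff g | f, i.e. iff the remainder of f on division by g is 0. Divide f by g (g is monic, so eliminate the leading term of the running remainder at each step):
  leading term 2·x^2: subtract (2·x)·g(x) = 2·x^2 + 6·x, leaving -x - 5
  leading term -x: subtract (-1)·g(x) = -x - 3, leaving -2
The remainder r(x) = -2 ≠ 0 (and deg r < deg g), so g ∤ f, i.e. f ∉ (g).

Final answer: NO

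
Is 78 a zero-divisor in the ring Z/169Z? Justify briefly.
gcd(78, 169) = 13 > 1, so 78 is not a unit in Z/169Z. In Z/nZ every nonzero non-unit is a zero-divisor: explicitly, take b = 169/gcd = 13 ≠ 0 (mod 169); then 78·13 = 1014 = 6·169, i.e. 78·13 ≡ 0 (mod 169). So 78 is a zero-divisor.

Final answer: YES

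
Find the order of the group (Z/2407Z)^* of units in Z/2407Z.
(Z/2407Z)^* consists of the classes a with gcd(a, 2407) = 1, so its order is φ(2407). φ is multiplicative, with φ(p^e) = p^e − p^(e−1). Factorise 2407 = 29 · 83. Then
  φ(2407) = (29 − 1) · (83 − 1) = 28 · 82 = 2296.
Thus |(Z/2407Z)^*| = 2296.

Final answer: |(Z/2407Z)^*| = 2296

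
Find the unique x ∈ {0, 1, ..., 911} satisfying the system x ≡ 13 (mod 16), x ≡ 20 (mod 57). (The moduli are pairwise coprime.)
x ≡ 77 (mod 912); the representative in [0, 912) is 77

The moduli 16, 57 are pairwise coprime, so by the CRT there is a unique solution mod 16·57 = 912.
Solve by successive substitution. Start with x ≡ 13 (mod 16).
  Combine with x ≡ 20 (mod 57): write x = 13 + 16·t and require 13 + 16·t ≡ 20 (mod 57), i.e. 16·t ≡ 20 − 13 ≡ 7 (mod 57). Since 16^(−1) ≡ 25 (mod 57), t ≡ 25·7 ≡ 4 (mod 57). So x ≡ 13 + 16·4 = 77 (mod 912).
Unique solution in [0, 912): x = 77.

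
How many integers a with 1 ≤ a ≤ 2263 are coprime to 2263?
2160

The number of a ∈ {1, ..., 2263} with gcd(a, 2263) = 1 is by definition Euler's totient φ(2263). φ is multiplicative, with φ(p^e) = p^e − p^(e−1). Factorise 2263 = 31 · 73. Then
  φ(2263) = (31 − 1) · (73 − 1) = 30 · 72 = 2160.
So there are 2160 such integers.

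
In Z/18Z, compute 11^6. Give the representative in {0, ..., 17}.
1

Use repeated squaring. Binary(6) = 110. Walk through the bits of the exponent 6 left-to-right: at each bit after the leading one, square the running value, then multiply by 11 if the bit is 1 (always reducing mod 18):
  bit 1 = 1 (leading): start with 11.
  bit 2 = 1: square 11^2 = 121 ≡ 13; bit is 1, so multiply 13·11 = 143 ≡ 17 (mod 18).
  bit 3 = 0: square 17^2 = 289 ≡ 1 (mod 18).
Final value: 11^6 ≡ 1 (mod 18).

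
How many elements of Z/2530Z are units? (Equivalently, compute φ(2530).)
Z/2530Z has φ(2530) = 880 units

An element a ∈ Z/2530Z is a unit iff gcd(a, 2530) = 1, so the number of units is φ(2530). φ is multiplicative, with φ(p^e) = p^e − p^(e−1). Factorise 2530 = 2 · 5 · 11 · 23. Then
  φ(2530) = (2 − 1) · (5 − 1) · (11 − 1) · (23 − 1) = 1 · 4 · 10 · 22 = 880.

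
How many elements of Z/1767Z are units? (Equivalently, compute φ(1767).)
Z/1767Z has φ(1767) = 1080 units

An element a ∈ Z/1767Z is a unit iff gcd(a, 1767) = 1, so the number of units is φ(1767). φ is multiplicative, with φ(p^e) = p^e − p^(e−1). Factorise 1767 = 3 · 19 · 31. Then
  φ(1767) = (3 − 1) · (19 − 1) · (31 − 1) = 2 · 18 · 30 = 1080.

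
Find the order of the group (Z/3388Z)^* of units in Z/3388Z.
(Z/3388Z)^* consists of the classes a with gcd(a, 3388) = 1, so its order is φ(3388). φ is multiplicative, with φ(p^e) = p^e − p^(e−1). Factorise 3388 = 2^2 · 7 · 11^2. Then
  φ(3388) = (2^2 − 2^1) · (7 − 1) · (11^2 − 11^1) = 2 · 6 · 110 = 1320.
Thus |(Z/3388Z)^*| = 1320.

Final answer: |(Z/3388Z)^*| = 1320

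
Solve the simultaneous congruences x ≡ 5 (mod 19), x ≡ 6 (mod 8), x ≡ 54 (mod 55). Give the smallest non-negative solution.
The moduli 19, 8, 55 are pairwise coprime, so by the CRT there is a unique solution mod 19·8·55 = 8360.
Solve by successive substitution. Start with x ≡ 5 (mod 19).
  Combine with x ≡ 6 (mod 8): write x = 5 + 19·t and require 5 + 19·t ≡ 6 (mod 8), i.e. 19·t ≡ 6 − 5 ≡ 1 (mod 8). Since 19^(−1) ≡ 3 (mod 8) (19 ≡ 3 (mod 8)), t ≡ 3·1 ≡ 3 (mod 8). So x ≡ 5 + 19·3 = 62 (mod 152).
  Combine with x ≡ 54 (mod 55): write x = 62 + 152·t and require 62 + 152·t ≡ 54 (mod 55), i.e. 152·t ≡ 54 − 62 ≡ 47 (mod 55). Since 152^(−1) ≡ 38 (mod 55) (152 ≡ 42 (mod 55)), t ≡ 38·47 ≡ 26 (mod 55). So x ≡ 62 + 152·26 = 4014 (mod 8360).
Unique solution in [0, 8360): x = 4014.

Final answer: x ≡ 4014 (mod 8360); the representative in [0, 8360) is 4014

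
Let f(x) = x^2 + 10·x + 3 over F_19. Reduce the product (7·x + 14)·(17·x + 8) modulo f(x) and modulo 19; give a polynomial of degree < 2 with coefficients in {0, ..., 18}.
Multiply as integer polynomials: a · b = 119·x^2 + 294·x + 112. Reducing coefficients mod 19: a · b ≡ 5·x^2 + 9·x + 17. Now divide by f(x) = x^2 + 10·x + 3 in F_19[x], eliminating the leading term at each step:
  leading term 5·x^2: subtract (5)·f(x) = 5·x^2 + 12·x + 15, leaving 16·x + 2 (coefficients mod 19)
The degree is now < 2, so this is the remainder. Hence a · b ≡ 16·x + 2 in F_19[x]/(f).

Final answer: a · b ≡ 16·x + 2 (mod f(x))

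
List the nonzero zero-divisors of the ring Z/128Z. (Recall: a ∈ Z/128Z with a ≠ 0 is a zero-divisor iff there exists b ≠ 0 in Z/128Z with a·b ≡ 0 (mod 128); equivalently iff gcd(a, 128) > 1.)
nonzero zero-divisors of Z/128Z = {2, 4, 6, 8, 10, 12, 14, 16, 18, 20, 22, 24, 26, 28, 30, 32, 34, 36, 38, 40, 42, 44, 46, 48, 50, 52, 54, 56, 58, 60, 62, 64, 66, 68, 70, 72, 74, 76, 78, 80, 82, 84, 86, 88, 90, 92, 94, 96, 98, 100, 102, 104, 106, 108, 110, 112, 114, 116, 118, 120, 122, 124, 126}

An element a ∈ Z/128Z (with a ≠ 0) is a zero-divisor iff gcd(a, 128) > 1 (because a is a unit precisely when gcd(a, n) = 1, and in Z/nZ every nonzero, non-unit element is a zero-divisor). Scan a = 1, ..., 127 and keep those with gcd(a, 128) > 1:
  gcd(2, 128) = 2, gcd(4, 128) = 4, gcd(6, 128) = 2, gcd(8, 128) = 8, gcd(10, 128) = 2, gcd(12, 128) = 4, gcd(14, 128) = 2, gcd(16, 128) = 16, gcd(18, 128) = 2, gcd(20, 128) = 4, gcd(22, 128) = 2, gcd(24, 128) = 8, gcd(26, 128) = 2, gcd(28, 128) = 4, gcd(30, 128) = 2, gcd(32, 128) = 32, gcd(34, 128) = 2, gcd(36, 128) = 4, gcd(38, 128) = 2, gcd(40, 128) = 8, gcd(42, 128) = 2, gcd(44, 128) = 4, gcd(46, 128) = 2, gcd(48, 128) = 16, gcd(50, 128) = 2, gcd(52, 128) = 4, gcd(54, 128) = 2, gcd(56, 128) = 8, gcd(58, 128) = 2, gcd(60, 128) = 4, gcd(62, 128) = 2, gcd(64, 128) = 64, gcd(66, 128) = 2, gcd(68, 128) = 4, gcd(70, 128) = 2, gcd(72, 128) = 8, gcd(74, 128) = 2, gcd(76, 128) = 4, gcd(78, 128) = 2, gcd(80, 128) = 16, gcd(82, 128) = 2, gcd(84, 128) = 4, gcd(86, 128) = 2, gcd(88, 128) = 8, gcd(90, 128) = 2, gcd(92, 128) = 4, gcd(94, 128) = 2, gcd(96, 128) = 32, gcd(98, 128) = 2, gcd(100, 128) = 4, gcd(102, 128) = 2, gcd(104, 128) = 8, gcd(106, 128) = 2, gcd(108, 128) = 4, gcd(110, 128) = 2, gcd(112, 128) = 16, gcd(114, 128) = 2, gcd(116, 128) = 4, gcd(118, 128) = 2, gcd(120, 128) = 8, gcd(122, 128) = 2, gcd(124, 128) = 4, gcd(126, 128) = 2.
All other a ∈ {1, ..., 127} have gcd(a, 128) = 1 and are units. So the nonzero zero-divisors are exactly the 63 values of a appearing in this scan.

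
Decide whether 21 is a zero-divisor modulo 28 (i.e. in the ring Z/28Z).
gcd(21, 28) = 7 > 1, so 21 is not a unit in Z/28Z. In Z/nZ every nonzero non-unit is a zero-divisor: explicitly, take b = 28/gcd = 4 ≠ 0 (mod 28); then 21·4 = 84 = 3·28, i.e. 21·4 ≡ 0 (mod 28). So 21 is a zero-divisor.

Final answer: YES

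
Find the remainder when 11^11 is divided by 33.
Use repeated squaring. Binary(11) = 1011. Walk through the bits of the exponent 11 left-to-right: at each bit after the leading one, square the running value, then multiply by 11 if the bit is 1 (always reducing mod 33):
  bit 1 = 1 (leading): start with 11.
  bit 2 = 0: square 11^2 = 121 ≡ 22 (mod 33).
  bit 3 = 1: square 22^2 = 484 ≡ 22; bit is 1, so multiply 22·11 = 242 ≡ 11 (mod 33).
  bit 4 = 1: square 11^2 = 121 ≡ 22; bit is 1, so multiply 22·11 = 242 ≡ 11 (mod 33).
Final value: 11^11 ≡ 11 (mod 33).

Final answer: 11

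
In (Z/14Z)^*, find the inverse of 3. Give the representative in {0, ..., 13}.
Apply the extended Euclidean algorithm to (14, 3), tracking rows (r, s, t) with s·14 + t·3 = r. Each division r_prev = q·r_cur + r_new produces the new row as (previous row) − q·(current row):
  row A: (14, 1, 0)   [1·14 + 0·3 = 14]
  row B: (3, 0, 1)   [0·14 + 1·3 = 3]
  14 = 4·3 + 2   → row C = row A − 4·row B = (2, 1, −4)   [check: 1·14 − 4·3 = 2]
  3 = 1·2 + 1   → row D = row B − 1·row C = (1, −1, 5)   [check: −1·14 + 5·3 = 1]
  2 = 2·1 + 0   → remainder 0, stop. gcd = 1 (last nonzero row D).
The gcd is 1, so 3 is invertible mod 14. The last nonzero row gives −1·14 + 5·3 = 1, so t = 5. So 3^(−1) ≡ 5 (mod 14). Verify: 3 · 5 = 15 ≡ 1 (mod 14). ✓

Final answer: 3^(−1) ≡ 5 (mod 14)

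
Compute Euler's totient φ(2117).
φ(2117) = 2016

φ is multiplicative, with φ(p^e) = p^e − p^(e−1). Factorise 2117 = 29 · 73. Then
  φ(2117) = (29 − 1) · (73 − 1) = 28 · 72 = 2016.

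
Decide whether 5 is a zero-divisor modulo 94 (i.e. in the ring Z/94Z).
NO

gcd(5, 94) = 1, so 5 is a unit in Z/94Z (it has a multiplicative inverse). A unit cannot be a zero-divisor: if 5·b ≡ 0 then multiplying both sides by 5^(−1) gives b ≡ 0. So 5 is not a zero-divisor.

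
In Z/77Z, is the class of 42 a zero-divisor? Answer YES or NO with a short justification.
YES

gcd(42, 77) = 7 > 1, so 42 is not a unit in Z/77Z. In Z/nZ every nonzero non-unit is a zero-divisor: explicitly, take b = 77/gcd = 11 ≠ 0 (mod 77); then 42·11 = 462 = 6·77, i.e. 42·11 ≡ 0 (mod 77). So 42 is a zero-divisor.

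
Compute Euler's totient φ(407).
φ(407) = 360

φ is multiplicative, with φ(p^e) = p^e − p^(e−1). Factorise 407 = 11 · 37. Then
  φ(407) = (11 − 1) · (37 − 1) = 10 · 36 = 360.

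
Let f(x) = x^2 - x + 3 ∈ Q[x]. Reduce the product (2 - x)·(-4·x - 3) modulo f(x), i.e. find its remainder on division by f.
First multiply in Q[x] without reducing: a · b = 4·x^2 - 5·x - 6. Now divide by f(x) = x^2 - x + 3, eliminating the leading term at each step:
  leading term 4·x^2: subtract (4)·f(x) = 4·x^2 - 4·x + 12, leaving -x - 18
The degree is now < 2, so this is the remainder. Hence a · b ≡ -x - 18 in Q[x]/(f).

Final answer: a · b ≡ -x - 18 (mod f(x))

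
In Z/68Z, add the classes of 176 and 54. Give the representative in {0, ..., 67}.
26

Reduce the summands first: 176 ≡ 40 (mod 68), so 176 + 54 ≡ 40 + 54 (mod 68). 40 + 54 = 94; 94 = 1·68 + 26, so (176 + 54) mod 68 = 26.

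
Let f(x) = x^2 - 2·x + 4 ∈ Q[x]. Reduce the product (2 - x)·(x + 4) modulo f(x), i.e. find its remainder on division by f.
a · b ≡ 12 - 4·x (mod f(x))

First multiply in Q[x] without reducing: a · b = -x^2 - 2·x + 8. Now divide by f(x) = x^2 - 2·x + 4, eliminating the leading term at each step:
  leading term -x^2: subtract (-1)·f(x) = -x^2 + 2·x - 4, leaving 12 - 4·x
The degree is now < 2, so this is the remainder. Hence a · b ≡ 12 - 4·x in Q[x]/(f).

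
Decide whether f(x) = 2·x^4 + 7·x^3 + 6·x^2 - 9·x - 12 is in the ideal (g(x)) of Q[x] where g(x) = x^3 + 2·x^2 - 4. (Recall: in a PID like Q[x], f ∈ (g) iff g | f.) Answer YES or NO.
In Q[x] the ideal (g) consists of all multiples of g, so f ∈ (g) iff g | f, i.e. iff the remainder of f on division by g is 0. Divide f by g (g is monic, so eliminate the leading term of the running remainder at each step):
  leading term 2·x^4: subtract (2·x)·g(x) = 2·x^4 + 4·x^3 - 8·x, leaving 3·x^3 + 6·x^2 - x - 12
  leading term 3·x^3: subtract (3)·g(x) = 3·x^3 + 6·x^2 - 12, leaving -x
The remainder r(x) = -x ≠ 0 (and deg r < deg g), so g ∤ f, i.e. f ∉ (g).

Final answer: NO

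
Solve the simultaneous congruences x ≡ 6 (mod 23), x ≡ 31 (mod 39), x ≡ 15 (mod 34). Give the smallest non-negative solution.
x ≡ 11575 (mod 30498); the representative in [0, 30498) is 11575

The moduli 23, 39, 34 are pairwise coprime, so by the CRT there is a unique solution mod 23·39·34 = 30498.
Solve by successive substitution. Start with x ≡ 6 (mod 23).
  Combine with x ≡ 31 (mod 39): write x = 6 + 23·t and require 6 + 23·t ≡ 31 (mod 39), i.e. 23·t ≡ 31 − 6 ≡ 25 (mod 39). Since 23^(−1) ≡ 17 (mod 39), t ≡ 17·25 ≡ 35 (mod 39). So x ≡ 6 + 23·35 = 811 (mod 897).
  Combine with x ≡ 15 (mod 34): write x = 811 + 897·t and require 811 + 897·t ≡ 15 (mod 34), i.e. 897·t ≡ 15 − 811 ≡ 20 (mod 34). Since 897^(−1) ≡ 21 (mod 34) (897 ≡ 13 (mod 34)), t ≡ 21·20 ≡ 12 (mod 34). So x ≡ 811 + 897·12 = 11575 (mod 30498).
Unique solution in [0, 30498): x = 11575.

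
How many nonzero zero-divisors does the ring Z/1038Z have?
Z/1038Z has 693 nonzero zero-divisors

In Z/1038Z each nonzero element is either a unit (gcd with 1038 is 1) or a zero-divisor (gcd > 1). The number of units is φ(1038): factorise 1038 = 2 · 3 · 173, so φ(1038) = (2 − 1) · (3 − 1) · (173 − 1) = 1 · 2 · 172 = 344. The nonzero elements number 1038 − 1 = 1037. Hence the nonzero zero-divisors number 1037 − 344 = 693.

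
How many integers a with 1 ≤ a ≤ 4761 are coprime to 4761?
The number of a ∈ {1, ..., 4761} with gcd(a, 4761) = 1 is by definition Euler's totient φ(4761). φ is multiplicative, with φ(p^e) = p^e − p^(e−1). Factorise 4761 = 3^2 · 23^2. Then
  φ(4761) = (3^2 − 3^1) · (23^2 − 23^1) = 6 · 506 = 3036.
So there are 3036 such integers.

Final answer: 3036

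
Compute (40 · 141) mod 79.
31

Reduce the factors first: 141 ≡ 62 (mod 79), so 40 · 141 ≡ 40 · 62 (mod 79). 40 · 62 = 2480. Dividing by 79: 2480 = 31·79 + 31. So (40 · 141) mod 79 = 31.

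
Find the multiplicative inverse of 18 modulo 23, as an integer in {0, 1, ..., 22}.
18^(−1) ≡ 9 (mod 23)

Apply the extended Euclidean algorithm to (23, 18), tracking rows (r, s, t) with s·23 + t·18 = r. Each division r_prev = q·r_cur + r_new produces the new row as (previous row) − q·(current row):
  row A: (23, 1, 0)   [1·23 + 0·18 = 23]
  row B: (18, 0, 1)   [0·23 + 1·18 = 18]
  23 = 1·18 + 5   → row C = row A − 1·row B = (5, 1, −1)   [check: 1·23 − 1·18 = 5]
  18 = 3·5 + 3   → row D = row B − 3·row C = (3, −3, 4)   [check: −3·23 + 4·18 = 3]
  5 = 1·3 + 2   → row E = row C − 1·row D = (2, 4, −5)   [check: 4·23 − 5·18 = 2]
  3 = 1·2 + 1   → row F = row D − 1·row E = (1, −7, 9)   [check: −7·23 + 9·18 = 1]
  2 = 2·1 + 0   → remainder 0, stop. gcd = 1 (last nonzero row F).
The gcd is 1, so 18 is invertible mod 23. The last nonzero row gives −7·23 + 9·18 = 1, so t = 9. So 18^(−1) ≡ 9 (mod 23). Verify: 18 · 9 = 162 ≡ 1 (mod 23). ✓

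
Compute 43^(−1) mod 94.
Apply the extended Euclidean algorithm to (94, 43), tracking rows (r, s, t) with s·94 + t·43 = r. Each division r_prev = q·r_cur + r_new produces the new row as (previous row) − q·(current row):
  row A: (94, 1, 0)   [1·94 + 0·43 = 94]
  row B: (43, 0, 1)   [0·94 + 1·43 = 43]
  94 = 2·43 + 8   → row C = row A − 2·row B = (8, 1, −2)   [check: 1·94 − 2·43 = 8]
  43 = 5·8 + 3   → row D = row B − 5·row C = (3, −5, 11)   [check: −5·94 + 11·43 = 3]
  8 = 2·3 + 2   → row E = row C − 2·row D = (2, 11, −24)   [check: 11·94 − 24·43 = 2]
  3 = 1·2 + 1   → row F = row D − 1·row E = (1, −16, 35)   [check: −16·94 + 35·43 = 1]
  2 = 2·1 + 0   → remainder 0, stop. gcd = 1 (last nonzero row F).
The gcd is 1, so 43 is invertible mod 94. The last nonzero row gives −16·94 + 35·43 = 1, so t = 35. So 43^(−1) ≡ 35 (mod 94). Verify: 43 · 35 = 1505 ≡ 1 (mod 94). ✓

Final answer: 43^(−1) ≡ 35 (mod 94)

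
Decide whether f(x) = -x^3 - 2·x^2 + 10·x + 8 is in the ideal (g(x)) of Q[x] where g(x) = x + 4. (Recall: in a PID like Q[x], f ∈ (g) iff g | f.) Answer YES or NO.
In Q[x] the ideal (g) consists of all multiples of g, so f ∈ (g) iff g | f, i.e. iff the remainder of f on division by g is 0. Divide f by g (g is monic, so eliminate the leading term of the running remainder at each step):
  leading term -x^3: subtract (-x^2)·g(x) = -x^3 - 4·x^2, leaving 2·x^2 + 10·x + 8
  leading term 2·x^2: subtract (2·x)·g(x) = 2·x^2 + 8·x, leaving 2·x + 8
  leading term 2·x: subtract (2)·g(x) = 2·x + 8, leaving 0
The remainder is 0, so f(x) = g(x) · h(x) with h(x) = -x^2 + 2·x + 2. Hence g | f, i.e. f ∈ (g).

Final answer: YES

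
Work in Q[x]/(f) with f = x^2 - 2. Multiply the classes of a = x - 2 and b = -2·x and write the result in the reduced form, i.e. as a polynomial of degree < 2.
First multiply in Q[x] without reducing: a · b = -2·x^2 + 4·x. Now divide by f(x) = x^2 - 2, eliminating the leading term at each step:
  leading term -2·x^2: subtract (-2)·f(x) = 4 - 2·x^2, leaving 4·x - 4
The degree is now < 2, so this is the remainder. Hence a · b ≡ 4·x - 4 in Q[x]/(f).

Final answer: a · b ≡ 4·x - 4 (mod f(x))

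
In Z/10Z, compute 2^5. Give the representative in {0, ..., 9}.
Use repeated squaring. Binary(5) = 101. Walk through the bits of the exponent 5 left-to-right: at each bit after the leading one, square the running value, then multiply by 2 if the bit is 1 (always reducing mod 10):
  bit 1 = 1 (leading): start with 2.
  bit 2 = 0: square 2^2 = 4 (mod 10).
  bit 3 = 1: square 4^2 = 16 ≡ 6; bit is 1, so multiply 6·2 = 12 ≡ 2 (mod 10).
Final value: 2^5 ≡ 2 (mod 10).

Final answer: 2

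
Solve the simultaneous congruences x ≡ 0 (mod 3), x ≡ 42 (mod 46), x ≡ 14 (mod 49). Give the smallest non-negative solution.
x ≡ 1974 (mod 6762); the representative in [0, 6762) is 1974

The moduli 3, 46, 49 are pairwise coprime, so by the CRT there is a unique solution mod 3·46·49 = 6762.
Solve by successive substitution. Start with x ≡ 0 (mod 3).
  Combine with x ≡ 42 (mod 46): write x = 3·t and require 3·t ≡ 42 (mod 46). Since 3^(−1) ≡ 31 (mod 46), t ≡ 31·42 ≡ 14 (mod 46). So x ≡ 3·14 = 42 (mod 138).
  Combine with x ≡ 14 (mod 49): write x = 42 + 138·t and require 42 + 138·t ≡ 14 (mod 49), i.e. 138·t ≡ 14 − 42 ≡ 21 (mod 49). Since 138^(−1) ≡ 38 (mod 49) (138 ≡ 40 (mod 49)), t ≡ 38·21 ≡ 14 (mod 49). So x ≡ 42 + 138·14 = 1974 (mod 6762).
Unique solution in [0, 6762): x = 1974.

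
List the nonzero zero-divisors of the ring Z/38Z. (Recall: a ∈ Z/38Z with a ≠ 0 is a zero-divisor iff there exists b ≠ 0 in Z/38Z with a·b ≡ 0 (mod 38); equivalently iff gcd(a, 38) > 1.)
nonzero zero-divisors of Z/38Z = {2, 4, 6, 8, 10, 12, 14, 16, 18, 19, 20, 22, 24, 26, 28, 30, 32, 34, 36}

An element a ∈ Z/38Z (with a ≠ 0) is a zero-divisor iff gcd(a, 38) > 1 (because a is a unit precisely when gcd(a, n) = 1, and in Z/nZ every nonzero, non-unit element is a zero-divisor). Scan a = 1, ..., 37 and keep those with gcd(a, 38) > 1:
  gcd(2, 38) = 2, gcd(4, 38) = 2, gcd(6, 38) = 2, gcd(8, 38) = 2, gcd(10, 38) = 2, gcd(12, 38) = 2, gcd(14, 38) = 2, gcd(16, 38) = 2, gcd(18, 38) = 2, gcd(19, 38) = 19, gcd(20, 38) = 2, gcd(22, 38) = 2, gcd(24, 38) = 2, gcd(26, 38) = 2, gcd(28, 38) = 2, gcd(30, 38) = 2, gcd(32, 38) = 2, gcd(34, 38) = 2, gcd(36, 38) = 2.
All other a ∈ {1, ..., 37} have gcd(a, 38) = 1 and are units. So the nonzero zero-divisors are exactly the 19 values of a appearing in this scan.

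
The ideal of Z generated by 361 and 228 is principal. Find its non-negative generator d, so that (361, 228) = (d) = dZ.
In the PID Z, (a, b) is generated by gcd(a, b). Compute gcd(361, 228) with the extended Euclidean algorithm, tracking rows (r, s, t) with s·361 + t·228 = r:
  row A: (361, 1, 0)   [1·361 + 0·228 = 361]
  row B: (228, 0, 1)   [0·361 + 1·228 = 228]
  361 = 1·228 + 133   → row C = row A − 1·row B = (133, 1, −1)   [check: 1·361 − 1·228 = 133]
  228 = 1·133 + 95   → row D = row B − 1·row C = (95, −1, 2)   [check: −1·361 + 2·228 = 95]
  133 = 1·95 + 38   → row E = row C − 1·row D = (38, 2, −3)   [check: 2·361 − 3·228 = 38]
  95 = 2·38 + 19   → row F = row D − 2·row E = (19, −5, 8)   [check: −5·361 + 8·228 = 19]
  38 = 2·19 + 0   → remainder 0, stop. gcd = 19 (last nonzero row F).
So gcd(361, 228) = 19, with Bézout identity −5·361 + 8·228 = 19. Containment (⊇): the Bézout identity exhibits 19 as an element of (361, 228), giving (19) ⊆ (361, 228). Containment (⊆): since 19 | 361 and 19 | 228 (361 = 19·19, 228 = 19·12), every Z-linear combination of 361 and 228 is divisible by 19, so (361, 228) ⊆ (19). Therefore (361, 228) = (19), d = 19.

Final answer: (361, 228) = (19); d = 19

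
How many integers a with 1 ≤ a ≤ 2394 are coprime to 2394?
The number of a ∈ {1, ..., 2394} with gcd(a, 2394) = 1 is by definition Euler's totient φ(2394). φ is multiplicative, with φ(p^e) = p^e − p^(e−1). Factorise 2394 = 2 · 3^2 · 7 · 19. Then
  φ(2394) = (2 − 1) · (3^2 − 3^1) · (7 − 1) · (19 − 1) = 1 · 6 · 6 · 18 = 648.
So there are 648 such integers.

Final answer: 648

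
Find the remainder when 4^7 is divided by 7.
4

Use repeated squaring. Binary(7) = 111. Walk through the bits of the exponent 7 left-to-right: at each bit after the leading one, square the running value, then multiply by 4 if the bit is 1 (always reducing mod 7):
  bit 1 = 1 (leading): start with 4.
  bit 2 = 1: square 4^2 = 16 ≡ 2; bit is 1, so multiply 2·4 = 8 ≡ 1 (mod 7).
  bit 3 = 1: square 1^2 = 1; bit is 1, so multiply 1·4 = 4 (mod 7).
Final value: 4^7 ≡ 4 (mod 7).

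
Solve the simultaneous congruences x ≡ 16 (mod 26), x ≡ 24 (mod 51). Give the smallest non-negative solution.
The moduli 26, 51 are pairwise coprime, so by the CRT there is a unique solution mod 26·51 = 1326.
Solve by successive substitution. Start with x ≡ 16 (mod 26).
  Combine with x ≡ 24 (mod 51): write x = 16 + 26·t and require 16 + 26·t ≡ 24 (mod 51), i.e. 26·t ≡ 24 − 16 ≡ 8 (mod 51). Since 26^(−1) ≡ 2 (mod 51), t ≡ 2·8 ≡ 16 (mod 51). So x ≡ 16 + 26·16 = 432 (mod 1326).
Unique solution in [0, 1326): x = 432.

Final answer: x ≡ 432 (mod 1326); the representative in [0, 1326) is 432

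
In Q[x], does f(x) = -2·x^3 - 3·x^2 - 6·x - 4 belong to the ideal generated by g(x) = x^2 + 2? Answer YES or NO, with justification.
NO

In Q[x] the ideal (g) consists of all multiples of g, so f ∈ (g) iff g | f, i.e. iff the remainder of f on division by g is 0. Divide f by g (g is monic, so eliminate the leading term of the running remainder at each step):
  leading term -2·x^3: subtract (-2·x)·g(x) = -2·x^3 - 4·x, leaving -3·x^2 - 2·x - 4
  leading term -3·x^2: subtract (-3)·g(x) = -3·x^2 - 6, leaving 2 - 2·x
The remainder r(x) = 2 - 2·x ≠ 0 (and deg r < deg g), so g ∤ f, i.e. f ∉ (g).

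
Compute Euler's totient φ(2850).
φ(2850) = 720

φ is multiplicative, with φ(p^e) = p^e − p^(e−1). Factorise 2850 = 2 · 3 · 5^2 · 19. Then
  φ(2850) = (2 − 1) · (3 − 1) · (5^2 − 5^1) · (19 − 1) = 1 · 2 · 20 · 18 = 720.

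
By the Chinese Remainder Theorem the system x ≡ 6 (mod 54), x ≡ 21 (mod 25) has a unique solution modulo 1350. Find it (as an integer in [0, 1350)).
x ≡ 546 (mod 1350); the representative in [0, 1350) is 546

The moduli 54, 25 are pairwise coprime, so by the CRT there is a unique solution mod 54·25 = 1350.
Solve by successive substitution. Start with x ≡ 6 (mod 54).
  Combine with x ≡ 21 (mod 25): write x = 6 + 54·t and require 6 + 54·t ≡ 21 (mod 25), i.e. 54·t ≡ 21 − 6 ≡ 15 (mod 25). Since 54^(−1) ≡ 19 (mod 25) (54 ≡ 4 (mod 25)), t ≡ 19·15 ≡ 10 (mod 25). So x ≡ 6 + 54·10 = 546 (mod 1350).
Unique solution in [0, 1350): x = 546.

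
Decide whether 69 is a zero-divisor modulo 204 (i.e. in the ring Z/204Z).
YES

gcd(69, 204) = 3 > 1, so 69 is not a unit in Z/204Z. In Z/nZ every nonzero non-unit is a zero-divisor: explicitly, take b = 204/gcd = 68 ≠ 0 (mod 204); then 69·68 = 4692 = 23·204, i.e. 69·68 ≡ 0 (mod 204). So 69 is a zero-divisor.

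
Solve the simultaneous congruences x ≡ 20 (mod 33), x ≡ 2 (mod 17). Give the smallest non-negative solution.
x ≡ 53 (mod 561); the representative in [0, 561) is 53

The moduli 33, 17 are pairwise coprime, so by the CRT there is a unique solution mod 33·17 = 561.
Solve by successive substitution. Start with x ≡ 20 (mod 33).
  Combine with x ≡ 2 (mod 17): write x = 20 + 33·t and require 20 + 33·t ≡ 2 (mod 17), i.e. 33·t ≡ 2 − 20 ≡ 16 (mod 17). Since 33^(−1) ≡ 16 (mod 17) (33 ≡ 16 (mod 17)), t ≡ 16·16 ≡ 1 (mod 17). So x ≡ 20 + 33·1 = 53 (mod 561).
Unique solution in [0, 561): x = 53.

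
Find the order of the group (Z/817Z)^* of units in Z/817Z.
(Z/817Z)^* consists of the classes a with gcd(a, 817) = 1, so its order is φ(817). φ is multiplicative, with φ(p^e) = p^e − p^(e−1). Factorise 817 = 19 · 43. Then
  φ(817) = (19 − 1) · (43 − 1) = 18 · 42 = 756.
Thus |(Z/817Z)^*| = 756.

Final answer: |(Z/817Z)^*| = 756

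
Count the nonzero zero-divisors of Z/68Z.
In Z/68Z each nonzero element is either a unit (gcd with 68 is 1) or a zero-divisor (gcd > 1). The number of units is φ(68): factorise 68 = 2^2 · 17, so φ(68) = (2^2 − 2^1) · (17 − 1) = 2 · 16 = 32. The nonzero elements number 68 − 1 = 67. Hence the nonzero zero-divisors number 67 − 32 = 35.

Final answer: Z/68Z has 35 nonzero zero-divisors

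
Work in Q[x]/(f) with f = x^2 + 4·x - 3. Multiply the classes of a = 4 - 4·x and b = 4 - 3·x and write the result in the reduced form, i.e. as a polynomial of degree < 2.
First multiply in Q[x] without reducing: a · b = 12·x^2 - 28·x + 16. Now divide by f(x) = x^2 + 4·x - 3, eliminating the leading term at each step:
  leading term 12·x^2: subtract (12)·f(x) = 12·x^2 + 48·x - 36, leaving 52 - 76·x
The degree is now < 2, so this is the remainder. Hence a · b ≡ 52 - 76·x in Q[x]/(f).

Final answer: a · b ≡ 52 - 76·x (mod f(x))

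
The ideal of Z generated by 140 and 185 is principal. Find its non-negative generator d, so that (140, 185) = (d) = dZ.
In the PID Z, (a, b) is generated by gcd(a, b). Compute gcd(185, 140) with the extended Euclidean algorithm, tracking rows (r, s, t) with s·185 + t·140 = r:
  row A: (185, 1, 0)   [1·185 + 0·140 = 185]
  row B: (140, 0, 1)   [0·185 + 1·140 = 140]
  185 = 1·140 + 45   → row C = row A − 1·row B = (45, 1, −1)   [check: 1·185 − 1·140 = 45]
  140 = 3·45 + 5   → row D = row B − 3·row C = (5, −3, 4)   [check: −3·185 + 4·140 = 5]
  45 = 9·5 + 0   → remainder 0, stop. gcd = 5 (last nonzero row D).
So gcd(140, 185) = 5, with Bézout identity −3·185 + 4·140 = 5. Containment (⊇): the Bézout identity exhibits 5 as an element of (140, 185), giving (5) ⊆ (140, 185). Containment (⊆): since 5 | 140 and 5 | 185 (140 = 5·28, 185 = 5·37), every Z-linear combination of 140 and 185 is divisible by 5, so (140, 185) ⊆ (5). Therefore (140, 185) = (5), d = 5.

Final answer: (140, 185) = (5); d = 5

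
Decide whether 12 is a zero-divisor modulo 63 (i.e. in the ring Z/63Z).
gcd(12, 63) = 3 > 1, so 12 is not a unit in Z/63Z. In Z/nZ every nonzero non-unit is a zero-divisor: explicitly, take b = 63/gcd = 21 ≠ 0 (mod 63); then 12·21 = 252 = 4·63, i.e. 12·21 ≡ 0 (mod 63). So 12 is a zero-divisor.

Final answer: YES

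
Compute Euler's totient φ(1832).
φ is multiplicative, with φ(p^e) = p^e − p^(e−1). Factorise 1832 = 2^3 · 229. Then
  φ(1832) = (2^3 − 2^2) · (229 − 1) = 4 · 228 = 912.

Final answer: φ(1832) = 912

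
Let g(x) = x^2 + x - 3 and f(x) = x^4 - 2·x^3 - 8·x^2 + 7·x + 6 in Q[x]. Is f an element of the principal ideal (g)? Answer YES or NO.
In Q[x] the ideal (g) consists of all multiples of g, so f ∈ (g) iff g | f, i.e. iff the remainder of f on division by g is 0. Divide f by g (g is monic, so eliminate the leading term of the running remainder at each step):
  leading term x^4: subtract (x^2)·g(x) = x^4 + x^3 - 3·x^2, leaving -3·x^3 - 5·x^2 + 7·x + 6
  leading term -3·x^3: subtract (-3·x)·g(x) = -3·x^3 - 3·x^2 + 9·x, leaving -2·x^2 - 2·x + 6
  leading term -2·x^2: subtract (-2)·g(x) = -2·x^2 - 2·x + 6, leaving 0
The remainder is 0, so f(x) = g(x) · h(x) with h(x) = x^2 - 3·x - 2. Hence g | f, i.e. f ∈ (g).

Final answer: YES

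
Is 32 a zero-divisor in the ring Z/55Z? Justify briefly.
gcd(32, 55) = 1, so 32 is a unit in Z/55Z (it has a multiplicative inverse). A unit cannot be a zero-divisor: if 32·b ≡ 0 then multiplying both sides by 32^(−1) gives b ≡ 0. So 32 is not a zero-divisor.

Final answer: NO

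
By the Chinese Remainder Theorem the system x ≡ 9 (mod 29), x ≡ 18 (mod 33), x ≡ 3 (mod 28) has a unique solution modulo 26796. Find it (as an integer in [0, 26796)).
x ≡ 19323 (mod 26796); the representative in [0, 26796) is 19323

The moduli 29, 33, 28 are pairwise coprime, so by the CRT there is a unique solution mod 29·33·28 = 26796.
Solve by successive substitution. Start with x ≡ 9 (mod 29).
  Combine with x ≡ 18 (mod 33): write x = 9 + 29·t and require 9 + 29·t ≡ 18 (mod 33), i.e. 29·t ≡ 18 − 9 ≡ 9 (mod 33). Since 29^(−1) ≡ 8 (mod 33), t ≡ 8·9 ≡ 6 (mod 33). So x ≡ 9 + 29·6 = 183 (mod 957).
  Combine with x ≡ 3 (mod 28): write x = 183 + 957·t and require 183 + 957·t ≡ 3 (mod 28), i.e. 957·t ≡ 3 − 183 ≡ 16 (mod 28). Since 957^(−1) ≡ 17 (mod 28) (957 ≡ 5 (mod 28)), t ≡ 17·16 ≡ 20 (mod 28). So x ≡ 183 + 957·20 = 19323 (mod 26796).
Unique solution in [0, 26796): x = 19323.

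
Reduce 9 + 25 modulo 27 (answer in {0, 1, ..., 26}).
Both summands are already reduced mod 27. 9 + 25 = 34; 34 = 1·27 + 7, so (9 + 25) mod 27 = 7.

Final answer: 7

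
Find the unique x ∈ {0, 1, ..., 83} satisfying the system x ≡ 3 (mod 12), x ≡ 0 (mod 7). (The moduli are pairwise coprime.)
The moduli 12, 7 are pairwise coprime, so by the CRT there is a unique solution mod 12·7 = 84.
Solve by successive substitution. Start with x ≡ 3 (mod 12).
  Combine with x ≡ 0 (mod 7): write x = 3 + 12·t and require 3 + 12·t ≡ 0 (mod 7), i.e. 12·t ≡ 0 − 3 ≡ 4 (mod 7). Since 12^(−1) ≡ 3 (mod 7) (12 ≡ 5 (mod 7)), t ≡ 3·4 ≡ 5 (mod 7). So x ≡ 3 + 12·5 = 63 (mod 84).
Unique solution in [0, 84): x = 63.

Final answer: x ≡ 63 (mod 84); the representative in [0, 84) is 63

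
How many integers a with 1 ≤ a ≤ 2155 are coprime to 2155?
1720

The number of a ∈ {1, ..., 2155} with gcd(a, 2155) = 1 is by definition Euler's totient φ(2155). φ is multiplicative, with φ(p^e) = p^e − p^(e−1). Factorise 2155 = 5 · 431. Then
  φ(2155) = (5 − 1) · (431 − 1) = 4 · 430 = 1720.
So there are 1720 such integers.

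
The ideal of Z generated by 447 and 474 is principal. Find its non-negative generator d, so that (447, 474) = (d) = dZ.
In the PID Z, (a, b) is generated by gcd(a, b). Compute gcd(474, 447) with the extended Euclidean algorithm, tracking rows (r, s, t) with s·474 + t·447 = r:
  row A: (474, 1, 0)   [1·474 + 0·447 = 474]
  row B: (447, 0, 1)   [0·474 + 1·447 = 447]
  474 = 1·447 + 27   → row C = row A − 1·row B = (27, 1, −1)   [check: 1·474 − 1·447 = 27]
  447 = 16·27 + 15   → row D = row B − 16·row C = (15, −16, 17)   [check: −16·474 + 17·447 = 15]
  27 = 1·15 + 12   → row E = row C − 1·row D = (12, 17, −18)   [check: 17·474 − 18·447 = 12]
  15 = 1·12 + 3   → row F = row D − 1·row E = (3, −33, 35)   [check: −33·474 + 35·447 = 3]
  12 = 4·3 + 0   → remainder 0, stop. gcd = 3 (last nonzero row F).
So gcd(447, 474) = 3, with Bézout identity −33·474 + 35·447 = 3. Containment (⊇): the Bézout identity exhibits 3 as an element of (447, 474), giving (3) ⊆ (447, 474). Containment (⊆): since 3 | 447 and 3 | 474 (447 = 3·149, 474 = 3·158), every Z-linear combination of 447 and 474 is divisible by 3, so (447, 474) ⊆ (3). Therefore (447, 474) = (3), d = 3.

Final answer: (447, 474) = (3); d = 3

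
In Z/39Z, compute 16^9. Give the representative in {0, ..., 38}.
1

Use repeated squaring. Binary(9) = 1001. Walk through the bits of the exponent 9 left-to-right: at each bit after the leading one, square the running value, then multiply by 16 if the bit is 1 (always reducing mod 39):
  bit 1 = 1 (leading): start with 16.
  bit 2 = 0: square 16^2 = 256 ≡ 22 (mod 39).
  bit 3 = 0: square 22^2 = 484 ≡ 16 (mod 39).
  bit 4 = 1: square 16^2 = 256 ≡ 22; bit is 1, so multiply 22·16 = 352 ≡ 1 (mod 39).
Final value: 16^9 ≡ 1 (mod 39).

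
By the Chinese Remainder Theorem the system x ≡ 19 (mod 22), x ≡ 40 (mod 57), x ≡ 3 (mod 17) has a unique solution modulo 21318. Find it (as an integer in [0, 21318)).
The moduli 22, 57, 17 are pairwise coprime, so by the CRT there is a unique solution mod 22·57·17 = 21318.
Solve by successive substitution. Start with x ≡ 19 (mod 22).
  Combine with x ≡ 40 (mod 57): write x = 19 + 22·t and require 19 + 22·t ≡ 40 (mod 57), i.e. 22·t ≡ 40 − 19 ≡ 21 (mod 57). Since 22^(−1) ≡ 13 (mod 57), t ≡ 13·21 ≡ 45 (mod 57). So x ≡ 19 + 22·45 = 1009 (mod 1254).
  Combine with x ≡ 3 (mod 17): write x = 1009 + 1254·t and require 1009 + 1254·t ≡ 3 (mod 17), i.e. 1254·t ≡ 3 − 1009 ≡ 14 (mod 17). Since 1254^(−1) ≡ 4 (mod 17) (1254 ≡ 13 (mod 17)), t ≡ 4·14 ≡ 5 (mod 17). So x ≡ 1009 + 1254·5 = 7279 (mod 21318).
Unique solution in [0, 21318): x = 7279.

Final answer: x ≡ 7279 (mod 21318); the representative in [0, 21318) is 7279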